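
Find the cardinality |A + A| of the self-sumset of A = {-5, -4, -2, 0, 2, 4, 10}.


A + A = {a + a' : a, a' ∈ A}; |A| = 7.
General bounds: 2|A| - 1 ≤ |A + A| ≤ |A|(|A|+1)/2, i.e. 13 ≤ |A + A| ≤ 28.
Lower bound 2|A|-1 is attained iff A is an arithmetic progression.
Enumerate sums a + a' for a ≤ a' (symmetric, so this suffices):
a = -5: -5+-5=-10, -5+-4=-9, -5+-2=-7, -5+0=-5, -5+2=-3, -5+4=-1, -5+10=5
a = -4: -4+-4=-8, -4+-2=-6, -4+0=-4, -4+2=-2, -4+4=0, -4+10=6
a = -2: -2+-2=-4, -2+0=-2, -2+2=0, -2+4=2, -2+10=8
a = 0: 0+0=0, 0+2=2, 0+4=4, 0+10=10
a = 2: 2+2=4, 2+4=6, 2+10=12
a = 4: 4+4=8, 4+10=14
a = 10: 10+10=20
Distinct sums: {-10, -9, -8, -7, -6, -5, -4, -3, -2, -1, 0, 2, 4, 5, 6, 8, 10, 12, 14, 20}
|A + A| = 20

|A + A| = 20


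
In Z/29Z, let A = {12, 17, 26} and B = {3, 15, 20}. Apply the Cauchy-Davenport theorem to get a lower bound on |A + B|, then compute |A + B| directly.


Cauchy-Davenport: |A + B| ≥ min(p, |A| + |B| - 1) for A, B nonempty in Z/pZ.
|A| = 3, |B| = 3, p = 29.
CD lower bound = min(29, 3 + 3 - 1) = min(29, 5) = 5.
Compute A + B mod 29 directly:
a = 12: 12+3=15, 12+15=27, 12+20=3
a = 17: 17+3=20, 17+15=3, 17+20=8
a = 26: 26+3=0, 26+15=12, 26+20=17
A + B = {0, 3, 8, 12, 15, 17, 20, 27}, so |A + B| = 8.
Verify: 8 ≥ 5? Yes ✓.

CD lower bound = 5, actual |A + B| = 8.


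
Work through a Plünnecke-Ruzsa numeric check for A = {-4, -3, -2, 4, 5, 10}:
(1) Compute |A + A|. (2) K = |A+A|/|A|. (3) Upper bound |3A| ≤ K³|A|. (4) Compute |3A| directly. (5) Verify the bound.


|A| = 6.
Step 1: Compute A + A by enumerating all 36 pairs.
A + A = {-8, -7, -6, -5, -4, 0, 1, 2, 3, 6, 7, 8, 9, 10, 14, 15, 20}, so |A + A| = 17.
Step 2: Doubling constant K = |A + A|/|A| = 17/6 = 17/6 ≈ 2.8333.
Step 3: Plünnecke-Ruzsa gives |3A| ≤ K³·|A| = (2.8333)³ · 6 ≈ 136.4722.
Step 4: Compute 3A = A + A + A directly by enumerating all triples (a,b,c) ∈ A³; |3A| = 34.
Step 5: Check 34 ≤ 136.4722? Yes ✓.

K = 17/6, Plünnecke-Ruzsa bound K³|A| ≈ 136.4722, |3A| = 34, inequality holds.


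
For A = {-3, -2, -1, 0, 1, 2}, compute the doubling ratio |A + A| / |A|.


|A| = 6.
Compute A + A by enumerating all 36 pairs.
A + A = {-6, -5, -4, -3, -2, -1, 0, 1, 2, 3, 4}, so |A + A| = 11.
K = |A + A| / |A| = 11/6 (already in lowest terms) ≈ 1.8333.
Reference: AP of size 6 gives K = 11/6 ≈ 1.8333; a fully generic set of size 6 gives K ≈ 3.5000.

|A| = 6, |A + A| = 11, K = 11/6.


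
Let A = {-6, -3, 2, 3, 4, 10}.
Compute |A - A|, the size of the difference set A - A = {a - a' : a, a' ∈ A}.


A - A = {a - a' : a, a' ∈ A}; |A| = 6.
Bounds: 2|A|-1 ≤ |A - A| ≤ |A|² - |A| + 1, i.e. 11 ≤ |A - A| ≤ 31.
Note: 0 ∈ A - A always (from a - a). The set is symmetric: if d ∈ A - A then -d ∈ A - A.
Enumerate nonzero differences d = a - a' with a > a' (then include -d):
Positive differences: {1, 2, 3, 5, 6, 7, 8, 9, 10, 13, 16}
Full difference set: {0} ∪ (positive diffs) ∪ (negative diffs).
|A - A| = 1 + 2·11 = 23 (matches direct enumeration: 23).

|A - A| = 23


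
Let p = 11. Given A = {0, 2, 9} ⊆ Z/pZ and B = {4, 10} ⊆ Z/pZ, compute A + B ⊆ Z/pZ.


Work in Z/11Z: reduce every sum a + b modulo 11.
Enumerate all 6 pairs:
a = 0: 0+4=4, 0+10=10
a = 2: 2+4=6, 2+10=1
a = 9: 9+4=2, 9+10=8
Distinct residues collected: {1, 2, 4, 6, 8, 10}
|A + B| = 6 (out of 11 total residues).

A + B = {1, 2, 4, 6, 8, 10}


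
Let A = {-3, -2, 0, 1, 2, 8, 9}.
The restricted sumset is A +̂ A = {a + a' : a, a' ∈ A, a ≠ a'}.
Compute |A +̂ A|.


Restricted sumset: A +̂ A = {a + a' : a ∈ A, a' ∈ A, a ≠ a'}.
Equivalently, take A + A and drop any sum 2a that is achievable ONLY as a + a for a ∈ A (i.e. sums representable only with equal summands).
Enumerate pairs (a, a') with a < a' (symmetric, so each unordered pair gives one sum; this covers all a ≠ a'):
  -3 + -2 = -5
  -3 + 0 = -3
  -3 + 1 = -2
  -3 + 2 = -1
  -3 + 8 = 5
  -3 + 9 = 6
  -2 + 0 = -2
  -2 + 1 = -1
  -2 + 2 = 0
  -2 + 8 = 6
  -2 + 9 = 7
  0 + 1 = 1
  0 + 2 = 2
  0 + 8 = 8
  0 + 9 = 9
  1 + 2 = 3
  1 + 8 = 9
  1 + 9 = 10
  2 + 8 = 10
  2 + 9 = 11
  8 + 9 = 17
Collected distinct sums: {-5, -3, -2, -1, 0, 1, 2, 3, 5, 6, 7, 8, 9, 10, 11, 17}
|A +̂ A| = 16
(Reference bound: |A +̂ A| ≥ 2|A| - 3 for |A| ≥ 2, with |A| = 7 giving ≥ 11.)

|A +̂ A| = 16


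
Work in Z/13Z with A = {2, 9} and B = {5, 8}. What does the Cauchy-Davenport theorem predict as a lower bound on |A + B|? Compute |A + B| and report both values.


Cauchy-Davenport: |A + B| ≥ min(p, |A| + |B| - 1) for A, B nonempty in Z/pZ.
|A| = 2, |B| = 2, p = 13.
CD lower bound = min(13, 2 + 2 - 1) = min(13, 3) = 3.
Compute A + B mod 13 directly:
a = 2: 2+5=7, 2+8=10
a = 9: 9+5=1, 9+8=4
A + B = {1, 4, 7, 10}, so |A + B| = 4.
Verify: 4 ≥ 3? Yes ✓.

CD lower bound = 3, actual |A + B| = 4.


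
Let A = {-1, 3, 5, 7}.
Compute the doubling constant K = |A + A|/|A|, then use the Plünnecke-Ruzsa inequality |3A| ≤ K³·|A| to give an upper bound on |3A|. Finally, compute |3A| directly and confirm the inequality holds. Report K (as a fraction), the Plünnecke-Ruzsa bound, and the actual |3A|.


|A| = 4.
Step 1: Compute A + A by enumerating all 16 pairs.
A + A = {-2, 2, 4, 6, 8, 10, 12, 14}, so |A + A| = 8.
Step 2: Doubling constant K = |A + A|/|A| = 8/4 = 8/4 ≈ 2.0000.
Step 3: Plünnecke-Ruzsa gives |3A| ≤ K³·|A| = (2.0000)³ · 4 ≈ 32.0000.
Step 4: Compute 3A = A + A + A directly by enumerating all triples (a,b,c) ∈ A³; |3A| = 12.
Step 5: Check 12 ≤ 32.0000? Yes ✓.

K = 8/4, Plünnecke-Ruzsa bound K³|A| ≈ 32.0000, |3A| = 12, inequality holds.


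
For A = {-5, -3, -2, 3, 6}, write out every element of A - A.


A - A = {a - a' : a, a' ∈ A}.
Compute a - a' for each ordered pair (a, a'):
a = -5: -5--5=0, -5--3=-2, -5--2=-3, -5-3=-8, -5-6=-11
a = -3: -3--5=2, -3--3=0, -3--2=-1, -3-3=-6, -3-6=-9
a = -2: -2--5=3, -2--3=1, -2--2=0, -2-3=-5, -2-6=-8
a = 3: 3--5=8, 3--3=6, 3--2=5, 3-3=0, 3-6=-3
a = 6: 6--5=11, 6--3=9, 6--2=8, 6-3=3, 6-6=0
Collecting distinct values (and noting 0 appears from a-a):
A - A = {-11, -9, -8, -6, -5, -3, -2, -1, 0, 1, 2, 3, 5, 6, 8, 9, 11}
|A - A| = 17

A - A = {-11, -9, -8, -6, -5, -3, -2, -1, 0, 1, 2, 3, 5, 6, 8, 9, 11}


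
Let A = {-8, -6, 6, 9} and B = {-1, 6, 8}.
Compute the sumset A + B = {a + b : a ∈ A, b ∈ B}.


A + B = {a + b : a ∈ A, b ∈ B}.
Enumerate all |A|·|B| = 4·3 = 12 pairs (a, b) and collect distinct sums.
a = -8: -8+-1=-9, -8+6=-2, -8+8=0
a = -6: -6+-1=-7, -6+6=0, -6+8=2
a = 6: 6+-1=5, 6+6=12, 6+8=14
a = 9: 9+-1=8, 9+6=15, 9+8=17
Collecting distinct sums: A + B = {-9, -7, -2, 0, 2, 5, 8, 12, 14, 15, 17}
|A + B| = 11

A + B = {-9, -7, -2, 0, 2, 5, 8, 12, 14, 15, 17}


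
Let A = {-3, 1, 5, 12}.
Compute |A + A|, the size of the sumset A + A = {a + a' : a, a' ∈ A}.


A + A = {a + a' : a, a' ∈ A}; |A| = 4.
General bounds: 2|A| - 1 ≤ |A + A| ≤ |A|(|A|+1)/2, i.e. 7 ≤ |A + A| ≤ 10.
Lower bound 2|A|-1 is attained iff A is an arithmetic progression.
Enumerate sums a + a' for a ≤ a' (symmetric, so this suffices):
a = -3: -3+-3=-6, -3+1=-2, -3+5=2, -3+12=9
a = 1: 1+1=2, 1+5=6, 1+12=13
a = 5: 5+5=10, 5+12=17
a = 12: 12+12=24
Distinct sums: {-6, -2, 2, 6, 9, 10, 13, 17, 24}
|A + A| = 9

|A + A| = 9


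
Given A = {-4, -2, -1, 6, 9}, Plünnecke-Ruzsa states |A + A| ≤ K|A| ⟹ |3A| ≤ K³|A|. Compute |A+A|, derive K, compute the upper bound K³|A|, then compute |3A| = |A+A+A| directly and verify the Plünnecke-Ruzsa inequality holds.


|A| = 5.
Step 1: Compute A + A by enumerating all 25 pairs.
A + A = {-8, -6, -5, -4, -3, -2, 2, 4, 5, 7, 8, 12, 15, 18}, so |A + A| = 14.
Step 2: Doubling constant K = |A + A|/|A| = 14/5 = 14/5 ≈ 2.8000.
Step 3: Plünnecke-Ruzsa gives |3A| ≤ K³·|A| = (2.8000)³ · 5 ≈ 109.7600.
Step 4: Compute 3A = A + A + A directly by enumerating all triples (a,b,c) ∈ A³; |3A| = 29.
Step 5: Check 29 ≤ 109.7600? Yes ✓.

K = 14/5, Plünnecke-Ruzsa bound K³|A| ≈ 109.7600, |3A| = 29, inequality holds.


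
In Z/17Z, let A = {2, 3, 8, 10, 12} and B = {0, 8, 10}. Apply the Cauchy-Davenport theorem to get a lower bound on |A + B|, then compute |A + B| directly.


Cauchy-Davenport: |A + B| ≥ min(p, |A| + |B| - 1) for A, B nonempty in Z/pZ.
|A| = 5, |B| = 3, p = 17.
CD lower bound = min(17, 5 + 3 - 1) = min(17, 7) = 7.
Compute A + B mod 17 directly:
a = 2: 2+0=2, 2+8=10, 2+10=12
a = 3: 3+0=3, 3+8=11, 3+10=13
a = 8: 8+0=8, 8+8=16, 8+10=1
a = 10: 10+0=10, 10+8=1, 10+10=3
a = 12: 12+0=12, 12+8=3, 12+10=5
A + B = {1, 2, 3, 5, 8, 10, 11, 12, 13, 16}, so |A + B| = 10.
Verify: 10 ≥ 7? Yes ✓.

CD lower bound = 7, actual |A + B| = 10.


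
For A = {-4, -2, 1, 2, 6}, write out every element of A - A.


A - A = {a - a' : a, a' ∈ A}.
Compute a - a' for each ordered pair (a, a'):
a = -4: -4--4=0, -4--2=-2, -4-1=-5, -4-2=-6, -4-6=-10
a = -2: -2--4=2, -2--2=0, -2-1=-3, -2-2=-4, -2-6=-8
a = 1: 1--4=5, 1--2=3, 1-1=0, 1-2=-1, 1-6=-5
a = 2: 2--4=6, 2--2=4, 2-1=1, 2-2=0, 2-6=-4
a = 6: 6--4=10, 6--2=8, 6-1=5, 6-2=4, 6-6=0
Collecting distinct values (and noting 0 appears from a-a):
A - A = {-10, -8, -6, -5, -4, -3, -2, -1, 0, 1, 2, 3, 4, 5, 6, 8, 10}
|A - A| = 17

A - A = {-10, -8, -6, -5, -4, -3, -2, -1, 0, 1, 2, 3, 4, 5, 6, 8, 10}


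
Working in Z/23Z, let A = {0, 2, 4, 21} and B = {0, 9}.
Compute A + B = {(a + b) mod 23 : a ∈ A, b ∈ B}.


Work in Z/23Z: reduce every sum a + b modulo 23.
Enumerate all 8 pairs:
a = 0: 0+0=0, 0+9=9
a = 2: 2+0=2, 2+9=11
a = 4: 4+0=4, 4+9=13
a = 21: 21+0=21, 21+9=7
Distinct residues collected: {0, 2, 4, 7, 9, 11, 13, 21}
|A + B| = 8 (out of 23 total residues).

A + B = {0, 2, 4, 7, 9, 11, 13, 21}


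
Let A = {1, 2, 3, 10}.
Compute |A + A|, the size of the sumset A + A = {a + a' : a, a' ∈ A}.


A + A = {a + a' : a, a' ∈ A}; |A| = 4.
General bounds: 2|A| - 1 ≤ |A + A| ≤ |A|(|A|+1)/2, i.e. 7 ≤ |A + A| ≤ 10.
Lower bound 2|A|-1 is attained iff A is an arithmetic progression.
Enumerate sums a + a' for a ≤ a' (symmetric, so this suffices):
a = 1: 1+1=2, 1+2=3, 1+3=4, 1+10=11
a = 2: 2+2=4, 2+3=5, 2+10=12
a = 3: 3+3=6, 3+10=13
a = 10: 10+10=20
Distinct sums: {2, 3, 4, 5, 6, 11, 12, 13, 20}
|A + A| = 9

|A + A| = 9


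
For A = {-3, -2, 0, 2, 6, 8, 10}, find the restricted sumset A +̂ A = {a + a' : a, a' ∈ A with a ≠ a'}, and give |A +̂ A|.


Restricted sumset: A +̂ A = {a + a' : a ∈ A, a' ∈ A, a ≠ a'}.
Equivalently, take A + A and drop any sum 2a that is achievable ONLY as a + a for a ∈ A (i.e. sums representable only with equal summands).
Enumerate pairs (a, a') with a < a' (symmetric, so each unordered pair gives one sum; this covers all a ≠ a'):
  -3 + -2 = -5
  -3 + 0 = -3
  -3 + 2 = -1
  -3 + 6 = 3
  -3 + 8 = 5
  -3 + 10 = 7
  -2 + 0 = -2
  -2 + 2 = 0
  -2 + 6 = 4
  -2 + 8 = 6
  -2 + 10 = 8
  0 + 2 = 2
  0 + 6 = 6
  0 + 8 = 8
  0 + 10 = 10
  2 + 6 = 8
  2 + 8 = 10
  2 + 10 = 12
  6 + 8 = 14
  6 + 10 = 16
  8 + 10 = 18
Collected distinct sums: {-5, -3, -2, -1, 0, 2, 3, 4, 5, 6, 7, 8, 10, 12, 14, 16, 18}
|A +̂ A| = 17
(Reference bound: |A +̂ A| ≥ 2|A| - 3 for |A| ≥ 2, with |A| = 7 giving ≥ 11.)

|A +̂ A| = 17


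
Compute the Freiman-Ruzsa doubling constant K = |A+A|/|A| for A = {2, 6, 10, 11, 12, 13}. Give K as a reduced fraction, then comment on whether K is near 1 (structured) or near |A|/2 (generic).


|A| = 6.
Compute A + A by enumerating all 36 pairs.
A + A = {4, 8, 12, 13, 14, 15, 16, 17, 18, 19, 20, 21, 22, 23, 24, 25, 26}, so |A + A| = 17.
K = |A + A| / |A| = 17/6 (already in lowest terms) ≈ 2.8333.
Reference: AP of size 6 gives K = 11/6 ≈ 1.8333; a fully generic set of size 6 gives K ≈ 3.5000.

|A| = 6, |A + A| = 17, K = 17/6.


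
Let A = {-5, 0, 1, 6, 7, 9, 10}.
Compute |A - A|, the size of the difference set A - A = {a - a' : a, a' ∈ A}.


A - A = {a - a' : a, a' ∈ A}; |A| = 7.
Bounds: 2|A|-1 ≤ |A - A| ≤ |A|² - |A| + 1, i.e. 13 ≤ |A - A| ≤ 43.
Note: 0 ∈ A - A always (from a - a). The set is symmetric: if d ∈ A - A then -d ∈ A - A.
Enumerate nonzero differences d = a - a' with a > a' (then include -d):
Positive differences: {1, 2, 3, 4, 5, 6, 7, 8, 9, 10, 11, 12, 14, 15}
Full difference set: {0} ∪ (positive diffs) ∪ (negative diffs).
|A - A| = 1 + 2·14 = 29 (matches direct enumeration: 29).

|A - A| = 29


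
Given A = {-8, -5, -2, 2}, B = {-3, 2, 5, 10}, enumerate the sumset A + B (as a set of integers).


A + B = {a + b : a ∈ A, b ∈ B}.
Enumerate all |A|·|B| = 4·4 = 16 pairs (a, b) and collect distinct sums.
a = -8: -8+-3=-11, -8+2=-6, -8+5=-3, -8+10=2
a = -5: -5+-3=-8, -5+2=-3, -5+5=0, -5+10=5
a = -2: -2+-3=-5, -2+2=0, -2+5=3, -2+10=8
a = 2: 2+-3=-1, 2+2=4, 2+5=7, 2+10=12
Collecting distinct sums: A + B = {-11, -8, -6, -5, -3, -1, 0, 2, 3, 4, 5, 7, 8, 12}
|A + B| = 14

A + B = {-11, -8, -6, -5, -3, -1, 0, 2, 3, 4, 5, 7, 8, 12}


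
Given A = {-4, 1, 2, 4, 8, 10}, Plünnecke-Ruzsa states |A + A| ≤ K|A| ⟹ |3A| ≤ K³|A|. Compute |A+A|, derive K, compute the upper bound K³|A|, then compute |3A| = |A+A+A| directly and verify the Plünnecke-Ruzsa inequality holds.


|A| = 6.
Step 1: Compute A + A by enumerating all 36 pairs.
A + A = {-8, -3, -2, 0, 2, 3, 4, 5, 6, 8, 9, 10, 11, 12, 14, 16, 18, 20}, so |A + A| = 18.
Step 2: Doubling constant K = |A + A|/|A| = 18/6 = 18/6 ≈ 3.0000.
Step 3: Plünnecke-Ruzsa gives |3A| ≤ K³·|A| = (3.0000)³ · 6 ≈ 162.0000.
Step 4: Compute 3A = A + A + A directly by enumerating all triples (a,b,c) ∈ A³; |3A| = 33.
Step 5: Check 33 ≤ 162.0000? Yes ✓.

K = 18/6, Plünnecke-Ruzsa bound K³|A| ≈ 162.0000, |3A| = 33, inequality holds.


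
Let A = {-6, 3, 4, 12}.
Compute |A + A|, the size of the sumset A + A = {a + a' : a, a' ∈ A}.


A + A = {a + a' : a, a' ∈ A}; |A| = 4.
General bounds: 2|A| - 1 ≤ |A + A| ≤ |A|(|A|+1)/2, i.e. 7 ≤ |A + A| ≤ 10.
Lower bound 2|A|-1 is attained iff A is an arithmetic progression.
Enumerate sums a + a' for a ≤ a' (symmetric, so this suffices):
a = -6: -6+-6=-12, -6+3=-3, -6+4=-2, -6+12=6
a = 3: 3+3=6, 3+4=7, 3+12=15
a = 4: 4+4=8, 4+12=16
a = 12: 12+12=24
Distinct sums: {-12, -3, -2, 6, 7, 8, 15, 16, 24}
|A + A| = 9

|A + A| = 9


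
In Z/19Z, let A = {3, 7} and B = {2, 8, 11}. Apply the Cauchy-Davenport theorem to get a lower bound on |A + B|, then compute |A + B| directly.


Cauchy-Davenport: |A + B| ≥ min(p, |A| + |B| - 1) for A, B nonempty in Z/pZ.
|A| = 2, |B| = 3, p = 19.
CD lower bound = min(19, 2 + 3 - 1) = min(19, 4) = 4.
Compute A + B mod 19 directly:
a = 3: 3+2=5, 3+8=11, 3+11=14
a = 7: 7+2=9, 7+8=15, 7+11=18
A + B = {5, 9, 11, 14, 15, 18}, so |A + B| = 6.
Verify: 6 ≥ 4? Yes ✓.

CD lower bound = 4, actual |A + B| = 6.


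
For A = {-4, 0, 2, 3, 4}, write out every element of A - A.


A - A = {a - a' : a, a' ∈ A}.
Compute a - a' for each ordered pair (a, a'):
a = -4: -4--4=0, -4-0=-4, -4-2=-6, -4-3=-7, -4-4=-8
a = 0: 0--4=4, 0-0=0, 0-2=-2, 0-3=-3, 0-4=-4
a = 2: 2--4=6, 2-0=2, 2-2=0, 2-3=-1, 2-4=-2
a = 3: 3--4=7, 3-0=3, 3-2=1, 3-3=0, 3-4=-1
a = 4: 4--4=8, 4-0=4, 4-2=2, 4-3=1, 4-4=0
Collecting distinct values (and noting 0 appears from a-a):
A - A = {-8, -7, -6, -4, -3, -2, -1, 0, 1, 2, 3, 4, 6, 7, 8}
|A - A| = 15

A - A = {-8, -7, -6, -4, -3, -2, -1, 0, 1, 2, 3, 4, 6, 7, 8}


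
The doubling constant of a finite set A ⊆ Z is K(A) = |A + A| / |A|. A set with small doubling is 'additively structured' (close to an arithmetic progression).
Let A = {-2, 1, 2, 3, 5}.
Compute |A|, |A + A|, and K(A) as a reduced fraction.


|A| = 5.
Compute A + A by enumerating all 25 pairs.
A + A = {-4, -1, 0, 1, 2, 3, 4, 5, 6, 7, 8, 10}, so |A + A| = 12.
K = |A + A| / |A| = 12/5 (already in lowest terms) ≈ 2.4000.
Reference: AP of size 5 gives K = 9/5 ≈ 1.8000; a fully generic set of size 5 gives K ≈ 3.0000.

|A| = 5, |A + A| = 12, K = 12/5.


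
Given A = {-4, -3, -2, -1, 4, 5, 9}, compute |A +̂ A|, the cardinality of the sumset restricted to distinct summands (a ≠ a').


Restricted sumset: A +̂ A = {a + a' : a ∈ A, a' ∈ A, a ≠ a'}.
Equivalently, take A + A and drop any sum 2a that is achievable ONLY as a + a for a ∈ A (i.e. sums representable only with equal summands).
Enumerate pairs (a, a') with a < a' (symmetric, so each unordered pair gives one sum; this covers all a ≠ a'):
  -4 + -3 = -7
  -4 + -2 = -6
  -4 + -1 = -5
  -4 + 4 = 0
  -4 + 5 = 1
  -4 + 9 = 5
  -3 + -2 = -5
  -3 + -1 = -4
  -3 + 4 = 1
  -3 + 5 = 2
  -3 + 9 = 6
  -2 + -1 = -3
  -2 + 4 = 2
  -2 + 5 = 3
  -2 + 9 = 7
  -1 + 4 = 3
  -1 + 5 = 4
  -1 + 9 = 8
  4 + 5 = 9
  4 + 9 = 13
  5 + 9 = 14
Collected distinct sums: {-7, -6, -5, -4, -3, 0, 1, 2, 3, 4, 5, 6, 7, 8, 9, 13, 14}
|A +̂ A| = 17
(Reference bound: |A +̂ A| ≥ 2|A| - 3 for |A| ≥ 2, with |A| = 7 giving ≥ 11.)

|A +̂ A| = 17


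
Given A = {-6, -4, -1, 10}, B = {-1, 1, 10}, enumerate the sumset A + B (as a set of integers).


A + B = {a + b : a ∈ A, b ∈ B}.
Enumerate all |A|·|B| = 4·3 = 12 pairs (a, b) and collect distinct sums.
a = -6: -6+-1=-7, -6+1=-5, -6+10=4
a = -4: -4+-1=-5, -4+1=-3, -4+10=6
a = -1: -1+-1=-2, -1+1=0, -1+10=9
a = 10: 10+-1=9, 10+1=11, 10+10=20
Collecting distinct sums: A + B = {-7, -5, -3, -2, 0, 4, 6, 9, 11, 20}
|A + B| = 10

A + B = {-7, -5, -3, -2, 0, 4, 6, 9, 11, 20}


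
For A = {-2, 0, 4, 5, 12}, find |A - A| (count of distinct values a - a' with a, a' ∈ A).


A - A = {a - a' : a, a' ∈ A}; |A| = 5.
Bounds: 2|A|-1 ≤ |A - A| ≤ |A|² - |A| + 1, i.e. 9 ≤ |A - A| ≤ 21.
Note: 0 ∈ A - A always (from a - a). The set is symmetric: if d ∈ A - A then -d ∈ A - A.
Enumerate nonzero differences d = a - a' with a > a' (then include -d):
Positive differences: {1, 2, 4, 5, 6, 7, 8, 12, 14}
Full difference set: {0} ∪ (positive diffs) ∪ (negative diffs).
|A - A| = 1 + 2·9 = 19 (matches direct enumeration: 19).

|A - A| = 19


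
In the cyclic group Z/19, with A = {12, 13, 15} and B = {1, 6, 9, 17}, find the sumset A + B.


Work in Z/19Z: reduce every sum a + b modulo 19.
Enumerate all 12 pairs:
a = 12: 12+1=13, 12+6=18, 12+9=2, 12+17=10
a = 13: 13+1=14, 13+6=0, 13+9=3, 13+17=11
a = 15: 15+1=16, 15+6=2, 15+9=5, 15+17=13
Distinct residues collected: {0, 2, 3, 5, 10, 11, 13, 14, 16, 18}
|A + B| = 10 (out of 19 total residues).

A + B = {0, 2, 3, 5, 10, 11, 13, 14, 16, 18}


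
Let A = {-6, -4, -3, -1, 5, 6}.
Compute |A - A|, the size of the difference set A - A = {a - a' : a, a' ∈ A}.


A - A = {a - a' : a, a' ∈ A}; |A| = 6.
Bounds: 2|A|-1 ≤ |A - A| ≤ |A|² - |A| + 1, i.e. 11 ≤ |A - A| ≤ 31.
Note: 0 ∈ A - A always (from a - a). The set is symmetric: if d ∈ A - A then -d ∈ A - A.
Enumerate nonzero differences d = a - a' with a > a' (then include -d):
Positive differences: {1, 2, 3, 5, 6, 7, 8, 9, 10, 11, 12}
Full difference set: {0} ∪ (positive diffs) ∪ (negative diffs).
|A - A| = 1 + 2·11 = 23 (matches direct enumeration: 23).

|A - A| = 23


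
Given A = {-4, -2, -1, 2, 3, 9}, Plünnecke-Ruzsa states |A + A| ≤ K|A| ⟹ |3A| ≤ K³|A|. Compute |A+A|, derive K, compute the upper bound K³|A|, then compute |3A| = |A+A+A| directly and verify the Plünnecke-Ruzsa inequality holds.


|A| = 6.
Step 1: Compute A + A by enumerating all 36 pairs.
A + A = {-8, -6, -5, -4, -3, -2, -1, 0, 1, 2, 4, 5, 6, 7, 8, 11, 12, 18}, so |A + A| = 18.
Step 2: Doubling constant K = |A + A|/|A| = 18/6 = 18/6 ≈ 3.0000.
Step 3: Plünnecke-Ruzsa gives |3A| ≤ K³·|A| = (3.0000)³ · 6 ≈ 162.0000.
Step 4: Compute 3A = A + A + A directly by enumerating all triples (a,b,c) ∈ A³; |3A| = 31.
Step 5: Check 31 ≤ 162.0000? Yes ✓.

K = 18/6, Plünnecke-Ruzsa bound K³|A| ≈ 162.0000, |3A| = 31, inequality holds.


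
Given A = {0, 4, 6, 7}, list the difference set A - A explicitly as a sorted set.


A - A = {a - a' : a, a' ∈ A}.
Compute a - a' for each ordered pair (a, a'):
a = 0: 0-0=0, 0-4=-4, 0-6=-6, 0-7=-7
a = 4: 4-0=4, 4-4=0, 4-6=-2, 4-7=-3
a = 6: 6-0=6, 6-4=2, 6-6=0, 6-7=-1
a = 7: 7-0=7, 7-4=3, 7-6=1, 7-7=0
Collecting distinct values (and noting 0 appears from a-a):
A - A = {-7, -6, -4, -3, -2, -1, 0, 1, 2, 3, 4, 6, 7}
|A - A| = 13

A - A = {-7, -6, -4, -3, -2, -1, 0, 1, 2, 3, 4, 6, 7}


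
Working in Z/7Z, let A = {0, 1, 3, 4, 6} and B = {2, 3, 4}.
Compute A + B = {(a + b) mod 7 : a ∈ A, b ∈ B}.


Work in Z/7Z: reduce every sum a + b modulo 7.
Enumerate all 15 pairs:
a = 0: 0+2=2, 0+3=3, 0+4=4
a = 1: 1+2=3, 1+3=4, 1+4=5
a = 3: 3+2=5, 3+3=6, 3+4=0
a = 4: 4+2=6, 4+3=0, 4+4=1
a = 6: 6+2=1, 6+3=2, 6+4=3
Distinct residues collected: {0, 1, 2, 3, 4, 5, 6}
|A + B| = 7 (out of 7 total residues).

A + B = {0, 1, 2, 3, 4, 5, 6}


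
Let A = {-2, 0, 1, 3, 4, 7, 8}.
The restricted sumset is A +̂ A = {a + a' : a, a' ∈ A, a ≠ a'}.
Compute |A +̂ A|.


Restricted sumset: A +̂ A = {a + a' : a ∈ A, a' ∈ A, a ≠ a'}.
Equivalently, take A + A and drop any sum 2a that is achievable ONLY as a + a for a ∈ A (i.e. sums representable only with equal summands).
Enumerate pairs (a, a') with a < a' (symmetric, so each unordered pair gives one sum; this covers all a ≠ a'):
  -2 + 0 = -2
  -2 + 1 = -1
  -2 + 3 = 1
  -2 + 4 = 2
  -2 + 7 = 5
  -2 + 8 = 6
  0 + 1 = 1
  0 + 3 = 3
  0 + 4 = 4
  0 + 7 = 7
  0 + 8 = 8
  1 + 3 = 4
  1 + 4 = 5
  1 + 7 = 8
  1 + 8 = 9
  3 + 4 = 7
  3 + 7 = 10
  3 + 8 = 11
  4 + 7 = 11
  4 + 8 = 12
  7 + 8 = 15
Collected distinct sums: {-2, -1, 1, 2, 3, 4, 5, 6, 7, 8, 9, 10, 11, 12, 15}
|A +̂ A| = 15
(Reference bound: |A +̂ A| ≥ 2|A| - 3 for |A| ≥ 2, with |A| = 7 giving ≥ 11.)

|A +̂ A| = 15


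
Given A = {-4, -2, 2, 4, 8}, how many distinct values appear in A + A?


A + A = {a + a' : a, a' ∈ A}; |A| = 5.
General bounds: 2|A| - 1 ≤ |A + A| ≤ |A|(|A|+1)/2, i.e. 9 ≤ |A + A| ≤ 15.
Lower bound 2|A|-1 is attained iff A is an arithmetic progression.
Enumerate sums a + a' for a ≤ a' (symmetric, so this suffices):
a = -4: -4+-4=-8, -4+-2=-6, -4+2=-2, -4+4=0, -4+8=4
a = -2: -2+-2=-4, -2+2=0, -2+4=2, -2+8=6
a = 2: 2+2=4, 2+4=6, 2+8=10
a = 4: 4+4=8, 4+8=12
a = 8: 8+8=16
Distinct sums: {-8, -6, -4, -2, 0, 2, 4, 6, 8, 10, 12, 16}
|A + A| = 12

|A + A| = 12


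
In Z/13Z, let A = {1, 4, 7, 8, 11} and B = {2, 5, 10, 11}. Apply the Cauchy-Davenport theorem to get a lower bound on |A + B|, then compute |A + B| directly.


Cauchy-Davenport: |A + B| ≥ min(p, |A| + |B| - 1) for A, B nonempty in Z/pZ.
|A| = 5, |B| = 4, p = 13.
CD lower bound = min(13, 5 + 4 - 1) = min(13, 8) = 8.
Compute A + B mod 13 directly:
a = 1: 1+2=3, 1+5=6, 1+10=11, 1+11=12
a = 4: 4+2=6, 4+5=9, 4+10=1, 4+11=2
a = 7: 7+2=9, 7+5=12, 7+10=4, 7+11=5
a = 8: 8+2=10, 8+5=0, 8+10=5, 8+11=6
a = 11: 11+2=0, 11+5=3, 11+10=8, 11+11=9
A + B = {0, 1, 2, 3, 4, 5, 6, 8, 9, 10, 11, 12}, so |A + B| = 12.
Verify: 12 ≥ 8? Yes ✓.

CD lower bound = 8, actual |A + B| = 12.


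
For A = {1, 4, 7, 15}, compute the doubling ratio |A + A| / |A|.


|A| = 4.
Compute A + A by enumerating all 16 pairs.
A + A = {2, 5, 8, 11, 14, 16, 19, 22, 30}, so |A + A| = 9.
K = |A + A| / |A| = 9/4 (already in lowest terms) ≈ 2.2500.
Reference: AP of size 4 gives K = 7/4 ≈ 1.7500; a fully generic set of size 4 gives K ≈ 2.5000.

|A| = 4, |A + A| = 9, K = 9/4.


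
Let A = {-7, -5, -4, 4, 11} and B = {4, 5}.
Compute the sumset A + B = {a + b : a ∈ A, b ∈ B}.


A + B = {a + b : a ∈ A, b ∈ B}.
Enumerate all |A|·|B| = 5·2 = 10 pairs (a, b) and collect distinct sums.
a = -7: -7+4=-3, -7+5=-2
a = -5: -5+4=-1, -5+5=0
a = -4: -4+4=0, -4+5=1
a = 4: 4+4=8, 4+5=9
a = 11: 11+4=15, 11+5=16
Collecting distinct sums: A + B = {-3, -2, -1, 0, 1, 8, 9, 15, 16}
|A + B| = 9

A + B = {-3, -2, -1, 0, 1, 8, 9, 15, 16}


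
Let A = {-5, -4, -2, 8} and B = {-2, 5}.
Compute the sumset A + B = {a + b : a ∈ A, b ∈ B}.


A + B = {a + b : a ∈ A, b ∈ B}.
Enumerate all |A|·|B| = 4·2 = 8 pairs (a, b) and collect distinct sums.
a = -5: -5+-2=-7, -5+5=0
a = -4: -4+-2=-6, -4+5=1
a = -2: -2+-2=-4, -2+5=3
a = 8: 8+-2=6, 8+5=13
Collecting distinct sums: A + B = {-7, -6, -4, 0, 1, 3, 6, 13}
|A + B| = 8

A + B = {-7, -6, -4, 0, 1, 3, 6, 13}


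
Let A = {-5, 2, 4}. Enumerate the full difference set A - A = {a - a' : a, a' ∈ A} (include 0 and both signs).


A - A = {a - a' : a, a' ∈ A}.
Compute a - a' for each ordered pair (a, a'):
a = -5: -5--5=0, -5-2=-7, -5-4=-9
a = 2: 2--5=7, 2-2=0, 2-4=-2
a = 4: 4--5=9, 4-2=2, 4-4=0
Collecting distinct values (and noting 0 appears from a-a):
A - A = {-9, -7, -2, 0, 2, 7, 9}
|A - A| = 7

A - A = {-9, -7, -2, 0, 2, 7, 9}


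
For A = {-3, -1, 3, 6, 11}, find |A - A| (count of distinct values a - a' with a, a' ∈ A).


A - A = {a - a' : a, a' ∈ A}; |A| = 5.
Bounds: 2|A|-1 ≤ |A - A| ≤ |A|² - |A| + 1, i.e. 9 ≤ |A - A| ≤ 21.
Note: 0 ∈ A - A always (from a - a). The set is symmetric: if d ∈ A - A then -d ∈ A - A.
Enumerate nonzero differences d = a - a' with a > a' (then include -d):
Positive differences: {2, 3, 4, 5, 6, 7, 8, 9, 12, 14}
Full difference set: {0} ∪ (positive diffs) ∪ (negative diffs).
|A - A| = 1 + 2·10 = 21 (matches direct enumeration: 21).

|A - A| = 21


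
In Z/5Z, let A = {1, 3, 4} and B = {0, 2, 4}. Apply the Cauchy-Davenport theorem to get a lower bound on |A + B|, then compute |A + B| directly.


Cauchy-Davenport: |A + B| ≥ min(p, |A| + |B| - 1) for A, B nonempty in Z/pZ.
|A| = 3, |B| = 3, p = 5.
CD lower bound = min(5, 3 + 3 - 1) = min(5, 5) = 5.
Compute A + B mod 5 directly:
a = 1: 1+0=1, 1+2=3, 1+4=0
a = 3: 3+0=3, 3+2=0, 3+4=2
a = 4: 4+0=4, 4+2=1, 4+4=3
A + B = {0, 1, 2, 3, 4}, so |A + B| = 5.
Verify: 5 ≥ 5? Yes ✓.

CD lower bound = 5, actual |A + B| = 5.


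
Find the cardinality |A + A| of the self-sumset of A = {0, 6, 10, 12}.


A + A = {a + a' : a, a' ∈ A}; |A| = 4.
General bounds: 2|A| - 1 ≤ |A + A| ≤ |A|(|A|+1)/2, i.e. 7 ≤ |A + A| ≤ 10.
Lower bound 2|A|-1 is attained iff A is an arithmetic progression.
Enumerate sums a + a' for a ≤ a' (symmetric, so this suffices):
a = 0: 0+0=0, 0+6=6, 0+10=10, 0+12=12
a = 6: 6+6=12, 6+10=16, 6+12=18
a = 10: 10+10=20, 10+12=22
a = 12: 12+12=24
Distinct sums: {0, 6, 10, 12, 16, 18, 20, 22, 24}
|A + A| = 9

|A + A| = 9


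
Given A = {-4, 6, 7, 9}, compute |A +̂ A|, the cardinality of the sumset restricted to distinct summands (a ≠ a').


Restricted sumset: A +̂ A = {a + a' : a ∈ A, a' ∈ A, a ≠ a'}.
Equivalently, take A + A and drop any sum 2a that is achievable ONLY as a + a for a ∈ A (i.e. sums representable only with equal summands).
Enumerate pairs (a, a') with a < a' (symmetric, so each unordered pair gives one sum; this covers all a ≠ a'):
  -4 + 6 = 2
  -4 + 7 = 3
  -4 + 9 = 5
  6 + 7 = 13
  6 + 9 = 15
  7 + 9 = 16
Collected distinct sums: {2, 3, 5, 13, 15, 16}
|A +̂ A| = 6
(Reference bound: |A +̂ A| ≥ 2|A| - 3 for |A| ≥ 2, with |A| = 4 giving ≥ 5.)

|A +̂ A| = 6


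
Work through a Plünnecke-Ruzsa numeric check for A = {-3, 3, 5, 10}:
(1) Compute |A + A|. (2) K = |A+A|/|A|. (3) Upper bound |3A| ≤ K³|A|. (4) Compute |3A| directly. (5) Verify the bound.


|A| = 4.
Step 1: Compute A + A by enumerating all 16 pairs.
A + A = {-6, 0, 2, 6, 7, 8, 10, 13, 15, 20}, so |A + A| = 10.
Step 2: Doubling constant K = |A + A|/|A| = 10/4 = 10/4 ≈ 2.5000.
Step 3: Plünnecke-Ruzsa gives |3A| ≤ K³·|A| = (2.5000)³ · 4 ≈ 62.5000.
Step 4: Compute 3A = A + A + A directly by enumerating all triples (a,b,c) ∈ A³; |3A| = 20.
Step 5: Check 20 ≤ 62.5000? Yes ✓.

K = 10/4, Plünnecke-Ruzsa bound K³|A| ≈ 62.5000, |3A| = 20, inequality holds.


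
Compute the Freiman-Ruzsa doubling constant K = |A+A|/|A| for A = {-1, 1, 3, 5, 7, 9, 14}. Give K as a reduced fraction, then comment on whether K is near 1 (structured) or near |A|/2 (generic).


|A| = 7.
Compute A + A by enumerating all 49 pairs.
A + A = {-2, 0, 2, 4, 6, 8, 10, 12, 13, 14, 15, 16, 17, 18, 19, 21, 23, 28}, so |A + A| = 18.
K = |A + A| / |A| = 18/7 (already in lowest terms) ≈ 2.5714.
Reference: AP of size 7 gives K = 13/7 ≈ 1.8571; a fully generic set of size 7 gives K ≈ 4.0000.

|A| = 7, |A + A| = 18, K = 18/7.


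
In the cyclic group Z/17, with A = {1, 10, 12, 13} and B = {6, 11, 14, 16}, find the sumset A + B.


Work in Z/17Z: reduce every sum a + b modulo 17.
Enumerate all 16 pairs:
a = 1: 1+6=7, 1+11=12, 1+14=15, 1+16=0
a = 10: 10+6=16, 10+11=4, 10+14=7, 10+16=9
a = 12: 12+6=1, 12+11=6, 12+14=9, 12+16=11
a = 13: 13+6=2, 13+11=7, 13+14=10, 13+16=12
Distinct residues collected: {0, 1, 2, 4, 6, 7, 9, 10, 11, 12, 15, 16}
|A + B| = 12 (out of 17 total residues).

A + B = {0, 1, 2, 4, 6, 7, 9, 10, 11, 12, 15, 16}


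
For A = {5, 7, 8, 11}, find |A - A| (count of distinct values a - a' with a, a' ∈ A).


A - A = {a - a' : a, a' ∈ A}; |A| = 4.
Bounds: 2|A|-1 ≤ |A - A| ≤ |A|² - |A| + 1, i.e. 7 ≤ |A - A| ≤ 13.
Note: 0 ∈ A - A always (from a - a). The set is symmetric: if d ∈ A - A then -d ∈ A - A.
Enumerate nonzero differences d = a - a' with a > a' (then include -d):
Positive differences: {1, 2, 3, 4, 6}
Full difference set: {0} ∪ (positive diffs) ∪ (negative diffs).
|A - A| = 1 + 2·5 = 11 (matches direct enumeration: 11).

|A - A| = 11


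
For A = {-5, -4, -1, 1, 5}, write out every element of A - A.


A - A = {a - a' : a, a' ∈ A}.
Compute a - a' for each ordered pair (a, a'):
a = -5: -5--5=0, -5--4=-1, -5--1=-4, -5-1=-6, -5-5=-10
a = -4: -4--5=1, -4--4=0, -4--1=-3, -4-1=-5, -4-5=-9
a = -1: -1--5=4, -1--4=3, -1--1=0, -1-1=-2, -1-5=-6
a = 1: 1--5=6, 1--4=5, 1--1=2, 1-1=0, 1-5=-4
a = 5: 5--5=10, 5--4=9, 5--1=6, 5-1=4, 5-5=0
Collecting distinct values (and noting 0 appears from a-a):
A - A = {-10, -9, -6, -5, -4, -3, -2, -1, 0, 1, 2, 3, 4, 5, 6, 9, 10}
|A - A| = 17

A - A = {-10, -9, -6, -5, -4, -3, -2, -1, 0, 1, 2, 3, 4, 5, 6, 9, 10}


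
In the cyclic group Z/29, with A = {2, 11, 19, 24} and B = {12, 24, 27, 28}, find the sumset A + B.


Work in Z/29Z: reduce every sum a + b modulo 29.
Enumerate all 16 pairs:
a = 2: 2+12=14, 2+24=26, 2+27=0, 2+28=1
a = 11: 11+12=23, 11+24=6, 11+27=9, 11+28=10
a = 19: 19+12=2, 19+24=14, 19+27=17, 19+28=18
a = 24: 24+12=7, 24+24=19, 24+27=22, 24+28=23
Distinct residues collected: {0, 1, 2, 6, 7, 9, 10, 14, 17, 18, 19, 22, 23, 26}
|A + B| = 14 (out of 29 total residues).

A + B = {0, 1, 2, 6, 7, 9, 10, 14, 17, 18, 19, 22, 23, 26}


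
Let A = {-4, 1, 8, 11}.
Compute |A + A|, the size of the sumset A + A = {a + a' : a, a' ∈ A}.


A + A = {a + a' : a, a' ∈ A}; |A| = 4.
General bounds: 2|A| - 1 ≤ |A + A| ≤ |A|(|A|+1)/2, i.e. 7 ≤ |A + A| ≤ 10.
Lower bound 2|A|-1 is attained iff A is an arithmetic progression.
Enumerate sums a + a' for a ≤ a' (symmetric, so this suffices):
a = -4: -4+-4=-8, -4+1=-3, -4+8=4, -4+11=7
a = 1: 1+1=2, 1+8=9, 1+11=12
a = 8: 8+8=16, 8+11=19
a = 11: 11+11=22
Distinct sums: {-8, -3, 2, 4, 7, 9, 12, 16, 19, 22}
|A + A| = 10

|A + A| = 10


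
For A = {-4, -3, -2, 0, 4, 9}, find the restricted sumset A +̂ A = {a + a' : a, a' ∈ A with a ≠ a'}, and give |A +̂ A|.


Restricted sumset: A +̂ A = {a + a' : a ∈ A, a' ∈ A, a ≠ a'}.
Equivalently, take A + A and drop any sum 2a that is achievable ONLY as a + a for a ∈ A (i.e. sums representable only with equal summands).
Enumerate pairs (a, a') with a < a' (symmetric, so each unordered pair gives one sum; this covers all a ≠ a'):
  -4 + -3 = -7
  -4 + -2 = -6
  -4 + 0 = -4
  -4 + 4 = 0
  -4 + 9 = 5
  -3 + -2 = -5
  -3 + 0 = -3
  -3 + 4 = 1
  -3 + 9 = 6
  -2 + 0 = -2
  -2 + 4 = 2
  -2 + 9 = 7
  0 + 4 = 4
  0 + 9 = 9
  4 + 9 = 13
Collected distinct sums: {-7, -6, -5, -4, -3, -2, 0, 1, 2, 4, 5, 6, 7, 9, 13}
|A +̂ A| = 15
(Reference bound: |A +̂ A| ≥ 2|A| - 3 for |A| ≥ 2, with |A| = 6 giving ≥ 9.)

|A +̂ A| = 15


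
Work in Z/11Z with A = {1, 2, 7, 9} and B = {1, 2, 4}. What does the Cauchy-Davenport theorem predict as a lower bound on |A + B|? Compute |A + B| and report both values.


Cauchy-Davenport: |A + B| ≥ min(p, |A| + |B| - 1) for A, B nonempty in Z/pZ.
|A| = 4, |B| = 3, p = 11.
CD lower bound = min(11, 4 + 3 - 1) = min(11, 6) = 6.
Compute A + B mod 11 directly:
a = 1: 1+1=2, 1+2=3, 1+4=5
a = 2: 2+1=3, 2+2=4, 2+4=6
a = 7: 7+1=8, 7+2=9, 7+4=0
a = 9: 9+1=10, 9+2=0, 9+4=2
A + B = {0, 2, 3, 4, 5, 6, 8, 9, 10}, so |A + B| = 9.
Verify: 9 ≥ 6? Yes ✓.

CD lower bound = 6, actual |A + B| = 9.


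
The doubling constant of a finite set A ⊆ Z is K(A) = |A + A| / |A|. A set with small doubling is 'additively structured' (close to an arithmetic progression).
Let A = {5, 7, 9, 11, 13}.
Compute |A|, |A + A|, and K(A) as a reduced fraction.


|A| = 5.
Compute A + A by enumerating all 25 pairs.
A + A = {10, 12, 14, 16, 18, 20, 22, 24, 26}, so |A + A| = 9.
K = |A + A| / |A| = 9/5 (already in lowest terms) ≈ 1.8000.
Reference: AP of size 5 gives K = 9/5 ≈ 1.8000; a fully generic set of size 5 gives K ≈ 3.0000.

|A| = 5, |A + A| = 9, K = 9/5.


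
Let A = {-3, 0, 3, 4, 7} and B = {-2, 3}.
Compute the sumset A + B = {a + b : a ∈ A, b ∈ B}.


A + B = {a + b : a ∈ A, b ∈ B}.
Enumerate all |A|·|B| = 5·2 = 10 pairs (a, b) and collect distinct sums.
a = -3: -3+-2=-5, -3+3=0
a = 0: 0+-2=-2, 0+3=3
a = 3: 3+-2=1, 3+3=6
a = 4: 4+-2=2, 4+3=7
a = 7: 7+-2=5, 7+3=10
Collecting distinct sums: A + B = {-5, -2, 0, 1, 2, 3, 5, 6, 7, 10}
|A + B| = 10

A + B = {-5, -2, 0, 1, 2, 3, 5, 6, 7, 10}


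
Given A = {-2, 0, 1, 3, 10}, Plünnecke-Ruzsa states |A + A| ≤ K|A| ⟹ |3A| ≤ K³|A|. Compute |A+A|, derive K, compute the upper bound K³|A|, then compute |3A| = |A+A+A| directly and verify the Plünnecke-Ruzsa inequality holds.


|A| = 5.
Step 1: Compute A + A by enumerating all 25 pairs.
A + A = {-4, -2, -1, 0, 1, 2, 3, 4, 6, 8, 10, 11, 13, 20}, so |A + A| = 14.
Step 2: Doubling constant K = |A + A|/|A| = 14/5 = 14/5 ≈ 2.8000.
Step 3: Plünnecke-Ruzsa gives |3A| ≤ K³·|A| = (2.8000)³ · 5 ≈ 109.7600.
Step 4: Compute 3A = A + A + A directly by enumerating all triples (a,b,c) ∈ A³; |3A| = 26.
Step 5: Check 26 ≤ 109.7600? Yes ✓.

K = 14/5, Plünnecke-Ruzsa bound K³|A| ≈ 109.7600, |3A| = 26, inequality holds.


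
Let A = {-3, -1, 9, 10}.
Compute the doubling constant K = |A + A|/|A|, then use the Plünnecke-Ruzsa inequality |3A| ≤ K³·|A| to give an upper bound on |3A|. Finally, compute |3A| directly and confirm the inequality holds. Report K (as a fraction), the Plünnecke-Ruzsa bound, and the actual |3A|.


|A| = 4.
Step 1: Compute A + A by enumerating all 16 pairs.
A + A = {-6, -4, -2, 6, 7, 8, 9, 18, 19, 20}, so |A + A| = 10.
Step 2: Doubling constant K = |A + A|/|A| = 10/4 = 10/4 ≈ 2.5000.
Step 3: Plünnecke-Ruzsa gives |3A| ≤ K³·|A| = (2.5000)³ · 4 ≈ 62.5000.
Step 4: Compute 3A = A + A + A directly by enumerating all triples (a,b,c) ∈ A³; |3A| = 19.
Step 5: Check 19 ≤ 62.5000? Yes ✓.

K = 10/4, Plünnecke-Ruzsa bound K³|A| ≈ 62.5000, |3A| = 19, inequality holds.


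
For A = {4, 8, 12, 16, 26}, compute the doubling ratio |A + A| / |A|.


|A| = 5.
Compute A + A by enumerating all 25 pairs.
A + A = {8, 12, 16, 20, 24, 28, 30, 32, 34, 38, 42, 52}, so |A + A| = 12.
K = |A + A| / |A| = 12/5 (already in lowest terms) ≈ 2.4000.
Reference: AP of size 5 gives K = 9/5 ≈ 1.8000; a fully generic set of size 5 gives K ≈ 3.0000.

|A| = 5, |A + A| = 12, K = 12/5.


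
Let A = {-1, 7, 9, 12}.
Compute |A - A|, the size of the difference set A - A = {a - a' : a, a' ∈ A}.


A - A = {a - a' : a, a' ∈ A}; |A| = 4.
Bounds: 2|A|-1 ≤ |A - A| ≤ |A|² - |A| + 1, i.e. 7 ≤ |A - A| ≤ 13.
Note: 0 ∈ A - A always (from a - a). The set is symmetric: if d ∈ A - A then -d ∈ A - A.
Enumerate nonzero differences d = a - a' with a > a' (then include -d):
Positive differences: {2, 3, 5, 8, 10, 13}
Full difference set: {0} ∪ (positive diffs) ∪ (negative diffs).
|A - A| = 1 + 2·6 = 13 (matches direct enumeration: 13).

|A - A| = 13


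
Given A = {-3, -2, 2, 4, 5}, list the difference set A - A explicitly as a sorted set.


A - A = {a - a' : a, a' ∈ A}.
Compute a - a' for each ordered pair (a, a'):
a = -3: -3--3=0, -3--2=-1, -3-2=-5, -3-4=-7, -3-5=-8
a = -2: -2--3=1, -2--2=0, -2-2=-4, -2-4=-6, -2-5=-7
a = 2: 2--3=5, 2--2=4, 2-2=0, 2-4=-2, 2-5=-3
a = 4: 4--3=7, 4--2=6, 4-2=2, 4-4=0, 4-5=-1
a = 5: 5--3=8, 5--2=7, 5-2=3, 5-4=1, 5-5=0
Collecting distinct values (and noting 0 appears from a-a):
A - A = {-8, -7, -6, -5, -4, -3, -2, -1, 0, 1, 2, 3, 4, 5, 6, 7, 8}
|A - A| = 17

A - A = {-8, -7, -6, -5, -4, -3, -2, -1, 0, 1, 2, 3, 4, 5, 6, 7, 8}


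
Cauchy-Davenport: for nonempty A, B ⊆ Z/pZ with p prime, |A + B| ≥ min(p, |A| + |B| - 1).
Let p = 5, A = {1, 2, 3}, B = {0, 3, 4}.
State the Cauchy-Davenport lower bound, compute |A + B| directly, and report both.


Cauchy-Davenport: |A + B| ≥ min(p, |A| + |B| - 1) for A, B nonempty in Z/pZ.
|A| = 3, |B| = 3, p = 5.
CD lower bound = min(5, 3 + 3 - 1) = min(5, 5) = 5.
Compute A + B mod 5 directly:
a = 1: 1+0=1, 1+3=4, 1+4=0
a = 2: 2+0=2, 2+3=0, 2+4=1
a = 3: 3+0=3, 3+3=1, 3+4=2
A + B = {0, 1, 2, 3, 4}, so |A + B| = 5.
Verify: 5 ≥ 5? Yes ✓.

CD lower bound = 5, actual |A + B| = 5.


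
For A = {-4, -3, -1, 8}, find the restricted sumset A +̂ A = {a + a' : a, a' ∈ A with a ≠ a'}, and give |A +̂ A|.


Restricted sumset: A +̂ A = {a + a' : a ∈ A, a' ∈ A, a ≠ a'}.
Equivalently, take A + A and drop any sum 2a that is achievable ONLY as a + a for a ∈ A (i.e. sums representable only with equal summands).
Enumerate pairs (a, a') with a < a' (symmetric, so each unordered pair gives one sum; this covers all a ≠ a'):
  -4 + -3 = -7
  -4 + -1 = -5
  -4 + 8 = 4
  -3 + -1 = -4
  -3 + 8 = 5
  -1 + 8 = 7
Collected distinct sums: {-7, -5, -4, 4, 5, 7}
|A +̂ A| = 6
(Reference bound: |A +̂ A| ≥ 2|A| - 3 for |A| ≥ 2, with |A| = 4 giving ≥ 5.)

|A +̂ A| = 6


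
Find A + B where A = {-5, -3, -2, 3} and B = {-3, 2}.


A + B = {a + b : a ∈ A, b ∈ B}.
Enumerate all |A|·|B| = 4·2 = 8 pairs (a, b) and collect distinct sums.
a = -5: -5+-3=-8, -5+2=-3
a = -3: -3+-3=-6, -3+2=-1
a = -2: -2+-3=-5, -2+2=0
a = 3: 3+-3=0, 3+2=5
Collecting distinct sums: A + B = {-8, -6, -5, -3, -1, 0, 5}
|A + B| = 7

A + B = {-8, -6, -5, -3, -1, 0, 5}


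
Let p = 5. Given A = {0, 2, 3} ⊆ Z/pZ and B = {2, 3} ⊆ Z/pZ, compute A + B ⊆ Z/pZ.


Work in Z/5Z: reduce every sum a + b modulo 5.
Enumerate all 6 pairs:
a = 0: 0+2=2, 0+3=3
a = 2: 2+2=4, 2+3=0
a = 3: 3+2=0, 3+3=1
Distinct residues collected: {0, 1, 2, 3, 4}
|A + B| = 5 (out of 5 total residues).

A + B = {0, 1, 2, 3, 4}


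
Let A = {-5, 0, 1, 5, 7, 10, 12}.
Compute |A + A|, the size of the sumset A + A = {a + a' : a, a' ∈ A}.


A + A = {a + a' : a, a' ∈ A}; |A| = 7.
General bounds: 2|A| - 1 ≤ |A + A| ≤ |A|(|A|+1)/2, i.e. 13 ≤ |A + A| ≤ 28.
Lower bound 2|A|-1 is attained iff A is an arithmetic progression.
Enumerate sums a + a' for a ≤ a' (symmetric, so this suffices):
a = -5: -5+-5=-10, -5+0=-5, -5+1=-4, -5+5=0, -5+7=2, -5+10=5, -5+12=7
a = 0: 0+0=0, 0+1=1, 0+5=5, 0+7=7, 0+10=10, 0+12=12
a = 1: 1+1=2, 1+5=6, 1+7=8, 1+10=11, 1+12=13
a = 5: 5+5=10, 5+7=12, 5+10=15, 5+12=17
a = 7: 7+7=14, 7+10=17, 7+12=19
a = 10: 10+10=20, 10+12=22
a = 12: 12+12=24
Distinct sums: {-10, -5, -4, 0, 1, 2, 5, 6, 7, 8, 10, 11, 12, 13, 14, 15, 17, 19, 20, 22, 24}
|A + A| = 21

|A + A| = 21


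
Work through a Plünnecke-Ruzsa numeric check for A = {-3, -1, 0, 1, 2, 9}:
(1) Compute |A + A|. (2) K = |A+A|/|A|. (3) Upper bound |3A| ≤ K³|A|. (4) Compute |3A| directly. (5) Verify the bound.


|A| = 6.
Step 1: Compute A + A by enumerating all 36 pairs.
A + A = {-6, -4, -3, -2, -1, 0, 1, 2, 3, 4, 6, 8, 9, 10, 11, 18}, so |A + A| = 16.
Step 2: Doubling constant K = |A + A|/|A| = 16/6 = 16/6 ≈ 2.6667.
Step 3: Plünnecke-Ruzsa gives |3A| ≤ K³·|A| = (2.6667)³ · 6 ≈ 113.7778.
Step 4: Compute 3A = A + A + A directly by enumerating all triples (a,b,c) ∈ A³; |3A| = 28.
Step 5: Check 28 ≤ 113.7778? Yes ✓.

K = 16/6, Plünnecke-Ruzsa bound K³|A| ≈ 113.7778, |3A| = 28, inequality holds.


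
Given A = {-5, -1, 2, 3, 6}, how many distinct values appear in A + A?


A + A = {a + a' : a, a' ∈ A}; |A| = 5.
General bounds: 2|A| - 1 ≤ |A + A| ≤ |A|(|A|+1)/2, i.e. 9 ≤ |A + A| ≤ 15.
Lower bound 2|A|-1 is attained iff A is an arithmetic progression.
Enumerate sums a + a' for a ≤ a' (symmetric, so this suffices):
a = -5: -5+-5=-10, -5+-1=-6, -5+2=-3, -5+3=-2, -5+6=1
a = -1: -1+-1=-2, -1+2=1, -1+3=2, -1+6=5
a = 2: 2+2=4, 2+3=5, 2+6=8
a = 3: 3+3=6, 3+6=9
a = 6: 6+6=12
Distinct sums: {-10, -6, -3, -2, 1, 2, 4, 5, 6, 8, 9, 12}
|A + A| = 12

|A + A| = 12
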